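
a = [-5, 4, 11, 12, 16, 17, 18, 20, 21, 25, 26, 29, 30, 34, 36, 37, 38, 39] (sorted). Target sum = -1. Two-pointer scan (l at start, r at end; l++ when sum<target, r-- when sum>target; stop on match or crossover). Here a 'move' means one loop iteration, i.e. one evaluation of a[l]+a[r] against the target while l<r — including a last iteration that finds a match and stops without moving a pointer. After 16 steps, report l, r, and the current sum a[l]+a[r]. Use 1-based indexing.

[1,18] -5+39=34 >-1 → r--
[1,17] -5+38=33 >-1 → r--
[1,16] -5+37=32 >-1 → r--
[1,15] -5+36=31 >-1 → r--
[1,14] -5+34=29 >-1 → r--
[1,13] -5+30=25 >-1 → r--
[1,12] -5+29=24 >-1 → r--
[1,11] -5+26=21 >-1 → r--
[1,10] -5+25=20 >-1 → r--
[1,9] -5+21=16 >-1 → r--
[1,8] -5+20=15 >-1 → r--
[1,7] -5+18=13 >-1 → r--
[1,6] -5+17=12 >-1 → r--
[1,5] -5+16=11 >-1 → r--
[1,4] -5+12=7 >-1 → r--
[1,3] -5+11=6 >-1 → r--

l=1, r=2, sum=-1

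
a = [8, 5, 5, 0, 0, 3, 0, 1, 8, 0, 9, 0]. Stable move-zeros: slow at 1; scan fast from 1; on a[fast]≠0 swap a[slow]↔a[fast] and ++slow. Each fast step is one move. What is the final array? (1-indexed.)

[8, 5, 5, 3, 1, 8, 9, 0, 0, 0, 0, 0]

slow=1 fast=1: a[fast]=8≠0 swap→a[1]=8, slow++,fast++
slow=2 fast=2: a[fast]=5≠0 swap→a[2]=5, slow++,fast++
slow=3 fast=3: a[fast]=5≠0 swap→a[3]=5, slow++,fast++
slow=4 fast=4: a[fast]=0, fast++
slow=4 fast=5: a[fast]=0, fast++
slow=4 fast=6: a[fast]=3≠0 swap→a[4]=3, slow++,fast++
slow=5 fast=7: a[fast]=0, fast++
slow=5 fast=8: a[fast]=1≠0 swap→a[5]=1, slow++,fast++
slow=6 fast=9: a[fast]=8≠0 swap→a[6]=8, slow++,fast++
slow=7 fast=10: a[fast]=0, fast++
slow=7 fast=11: a[fast]=9≠0 swap→a[7]=9, slow++,fast++
slow=8 fast=12: a[fast]=0, fast++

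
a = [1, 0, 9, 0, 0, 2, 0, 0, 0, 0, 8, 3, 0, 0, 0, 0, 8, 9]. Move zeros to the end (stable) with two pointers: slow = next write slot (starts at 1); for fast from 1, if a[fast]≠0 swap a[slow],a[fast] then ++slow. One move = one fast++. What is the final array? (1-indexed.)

slow=1 fast=1: a[fast]=1≠0 swap→a[1]=1, slow++,fast++
slow=2 fast=2: a[fast]=0, fast++
slow=2 fast=3: a[fast]=9≠0 swap→a[2]=9, slow++,fast++
slow=3 fast=4: a[fast]=0, fast++
slow=3 fast=5: a[fast]=0, fast++
slow=3 fast=6: a[fast]=2≠0 swap→a[3]=2, slow++,fast++
slow=4 fast=7: a[fast]=0, fast++
slow=4 fast=8: a[fast]=0, fast++
slow=4 fast=9: a[fast]=0, fast++
slow=4 fast=10: a[fast]=0, fast++
slow=4 fast=11: a[fast]=8≠0 swap→a[4]=8, slow++,fast++
slow=5 fast=12: a[fast]=3≠0 swap→a[5]=3, slow++,fast++
slow=6 fast=13: a[fast]=0, fast++
slow=6 fast=14: a[fast]=0, fast++
slow=6 fast=15: a[fast]=0, fast++
slow=6 fast=16: a[fast]=0, fast++
slow=6 fast=17: a[fast]=8≠0 swap→a[6]=8, slow++,fast++
slow=7 fast=18: a[fast]=9≠0 swap→a[7]=9, slow++,fast++

[1, 9, 2, 8, 3, 8, 9, 0, 0, 0, 0, 0, 0, 0, 0, 0, 0, 0]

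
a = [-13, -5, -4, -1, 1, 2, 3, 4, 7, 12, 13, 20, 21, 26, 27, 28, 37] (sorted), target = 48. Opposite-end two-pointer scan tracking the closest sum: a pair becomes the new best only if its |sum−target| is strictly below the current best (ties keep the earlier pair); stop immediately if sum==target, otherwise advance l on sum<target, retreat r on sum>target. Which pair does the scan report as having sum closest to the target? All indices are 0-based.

pair (20, 28) with sum 48 (|Δ|=0)

[0,16] -13+37=24 d=24 * → l++
[1,16] -5+37=32 d=16 * → l++
[2,16] -4+37=33 d=15 * → l++
[3,16] -1+37=36 d=12 * → l++
[4,16] 1+37=38 d=10 * → l++
[5,16] 2+37=39 d=9 * → l++
[6,16] 3+37=40 d=8 * → l++
[7,16] 4+37=41 d=7 * → l++
[8,16] 7+37=44 d=4 * → l++
[9,16] 12+37=49 d=1 * → r--
[9,15] 12+28=40 d=8 → l++
[10,15] 13+28=41 d=7 → l++
[11,15] 20+28=48 d=0 * → stop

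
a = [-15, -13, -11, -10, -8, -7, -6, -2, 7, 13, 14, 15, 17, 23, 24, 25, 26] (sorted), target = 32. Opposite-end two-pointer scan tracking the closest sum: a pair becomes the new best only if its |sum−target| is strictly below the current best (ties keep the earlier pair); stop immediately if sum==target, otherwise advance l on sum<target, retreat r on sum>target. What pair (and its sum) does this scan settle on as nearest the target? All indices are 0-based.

pair (7, 25) with sum 32 (|Δ|=0)

l=0 r=16: -15+26=11 d=21 *, l++
l=1 r=16: -13+26=13 d=19 *, l++
l=2 r=16: -11+26=15 d=17 *, l++
l=3 r=16: -10+26=16 d=16 *, l++
l=4 r=16: -8+26=18 d=14 *, l++
l=5 r=16: -7+26=19 d=13 *, l++
l=6 r=16: -6+26=20 d=12 *, l++
l=7 r=16: -2+26=24 d=8 *, l++
l=8 r=16: 7+26=33 d=1 *, r--
l=8 r=15: 7+25=32 d=0 *, stop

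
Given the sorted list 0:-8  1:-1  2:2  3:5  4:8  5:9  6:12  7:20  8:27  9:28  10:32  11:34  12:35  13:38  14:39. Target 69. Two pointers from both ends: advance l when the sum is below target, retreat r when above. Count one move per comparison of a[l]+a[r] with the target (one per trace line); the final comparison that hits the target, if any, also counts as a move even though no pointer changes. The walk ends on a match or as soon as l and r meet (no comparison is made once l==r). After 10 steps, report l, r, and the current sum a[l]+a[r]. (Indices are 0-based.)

l=0 r=14: -8+39=31 <69, l++
l=1 r=14: -1+39=38 <69, l++
l=2 r=14: 2+39=41 <69, l++
l=3 r=14: 5+39=44 <69, l++
l=4 r=14: 8+39=47 <69, l++
l=5 r=14: 9+39=48 <69, l++
l=6 r=14: 12+39=51 <69, l++
l=7 r=14: 20+39=59 <69, l++
l=8 r=14: 27+39=66 <69, l++
l=9 r=14: 28+39=67 <69, l++

l=10, r=14, sum=71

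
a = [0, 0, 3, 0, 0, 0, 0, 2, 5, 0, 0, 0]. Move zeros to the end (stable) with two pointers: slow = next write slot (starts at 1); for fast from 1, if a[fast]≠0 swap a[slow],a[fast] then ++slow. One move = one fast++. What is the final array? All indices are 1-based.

slow=1 fast=1: a[fast]=0, fast++
slow=1 fast=2: a[fast]=0, fast++
slow=1 fast=3: a[fast]=3≠0 swap→a[1]=3, slow++,fast++
slow=2 fast=4: a[fast]=0, fast++
slow=2 fast=5: a[fast]=0, fast++
slow=2 fast=6: a[fast]=0, fast++
slow=2 fast=7: a[fast]=0, fast++
slow=2 fast=8: a[fast]=2≠0 swap→a[2]=2, slow++,fast++
slow=3 fast=9: a[fast]=5≠0 swap→a[3]=5, slow++,fast++
slow=4 fast=10: a[fast]=0, fast++
slow=4 fast=11: a[fast]=0, fast++
slow=4 fast=12: a[fast]=0, fast++

[3, 2, 5, 0, 0, 0, 0, 0, 0, 0, 0, 0]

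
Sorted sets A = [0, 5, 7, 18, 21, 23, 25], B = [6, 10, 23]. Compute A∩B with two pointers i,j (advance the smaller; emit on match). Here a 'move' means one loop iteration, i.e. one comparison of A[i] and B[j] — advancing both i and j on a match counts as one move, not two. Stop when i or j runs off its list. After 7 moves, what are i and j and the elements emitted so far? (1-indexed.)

i=1 j=1: 0<6, i++
i=2 j=1: 5<6, i++
i=3 j=1: 7>6, j++
i=3 j=2: 7<10, i++
i=4 j=2: 18>10, j++
i=4 j=3: 18<23, i++
i=5 j=3: 21<23, i++

i=6, j=3, emitted=[]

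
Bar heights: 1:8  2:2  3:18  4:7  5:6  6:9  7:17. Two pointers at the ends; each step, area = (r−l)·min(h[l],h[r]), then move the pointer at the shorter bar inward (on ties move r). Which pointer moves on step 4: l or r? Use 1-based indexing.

r

[1,7] min(8,17)*6=48 best=48 * → l++
[2,7] min(2,17)*5=10 best=48 → l++
[3,7] min(18,17)*4=68 best=68 * → r--
[3,6] min(18,9)*3=27 best=68 → r--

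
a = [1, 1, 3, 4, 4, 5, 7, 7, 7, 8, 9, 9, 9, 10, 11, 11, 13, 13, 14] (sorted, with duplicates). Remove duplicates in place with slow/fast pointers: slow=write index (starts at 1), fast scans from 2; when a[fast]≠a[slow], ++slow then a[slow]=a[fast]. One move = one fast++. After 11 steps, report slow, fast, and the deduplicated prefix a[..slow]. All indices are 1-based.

slow=1 fast=2: a[fast]=1=a[slow] dup, fast++
slow=1 fast=3: a[fast]=3≠a[slow]=1 write a[2]=3, slow++,fast++
slow=2 fast=4: a[fast]=4≠a[slow]=3 write a[3]=4, slow++,fast++
slow=3 fast=5: a[fast]=4=a[slow] dup, fast++
slow=3 fast=6: a[fast]=5≠a[slow]=4 write a[4]=5, slow++,fast++
slow=4 fast=7: a[fast]=7≠a[slow]=5 write a[5]=7, slow++,fast++
slow=5 fast=8: a[fast]=7=a[slow] dup, fast++
slow=5 fast=9: a[fast]=7=a[slow] dup, fast++
slow=5 fast=10: a[fast]=8≠a[slow]=7 write a[6]=8, slow++,fast++
slow=6 fast=11: a[fast]=9≠a[slow]=8 write a[7]=9, slow++,fast++
slow=7 fast=12: a[fast]=9=a[slow] dup, fast++

slow=7, fast=13, prefix=[1, 3, 4, 5, 7, 8, 9]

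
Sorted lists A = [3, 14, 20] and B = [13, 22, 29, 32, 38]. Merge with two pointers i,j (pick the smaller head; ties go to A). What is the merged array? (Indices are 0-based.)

[i=0,j=0] A[i]=3<=B[j]=13 take 3 → i++
[i=1,j=0] A[i]=14>B[j]=13 take 13 → j++
[i=1,j=1] A[i]=14<=B[j]=22 take 14 → i++
[i=2,j=1] A[i]=20<=B[j]=22 take 20 → i++
[i=3,j=1] A done, take B[j]=22 → j++
[i=3,j=2] A done, take B[j]=29 → j++
[i=3,j=3] A done, take B[j]=32 → j++
[i=3,j=4] A done, take B[j]=38 → j++

[3, 13, 14, 20, 22, 29, 32, 38]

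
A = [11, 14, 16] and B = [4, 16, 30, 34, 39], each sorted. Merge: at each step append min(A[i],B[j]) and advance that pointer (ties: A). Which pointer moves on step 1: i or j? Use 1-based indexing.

j

[i=1,j=1] A[i]=11>B[j]=4 take 4 → j++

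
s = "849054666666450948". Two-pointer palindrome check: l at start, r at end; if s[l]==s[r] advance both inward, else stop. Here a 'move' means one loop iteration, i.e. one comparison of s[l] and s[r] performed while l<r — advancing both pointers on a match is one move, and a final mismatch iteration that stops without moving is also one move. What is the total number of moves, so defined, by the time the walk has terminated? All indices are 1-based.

l=1 r=18: '8'=='8', l++,r--
l=2 r=17: '4'=='4', l++,r--
l=3 r=16: '9'=='9', l++,r--
l=4 r=15: '0'=='0', l++,r--
l=5 r=14: '5'=='5', l++,r--
l=6 r=13: '4'=='4', l++,r--
l=7 r=12: '6'=='6', l++,r--
l=8 r=11: '6'=='6', l++,r--
l=9 r=10: '6'=='6', l++,r--

9 moves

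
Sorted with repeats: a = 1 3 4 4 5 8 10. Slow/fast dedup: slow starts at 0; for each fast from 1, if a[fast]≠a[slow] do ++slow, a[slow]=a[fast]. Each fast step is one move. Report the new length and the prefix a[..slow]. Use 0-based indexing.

length 6; prefix = [1, 3, 4, 5, 8, 10]

(s=0,f=1) a[fast]=3≠a[slow]=1 write a[1]=3 → slow++,fast++
(s=1,f=2) a[fast]=4≠a[slow]=3 write a[2]=4 → slow++,fast++
(s=2,f=3) a[fast]=4=a[slow] dup → fast++
(s=2,f=4) a[fast]=5≠a[slow]=4 write a[3]=5 → slow++,fast++
(s=3,f=5) a[fast]=8≠a[slow]=5 write a[4]=8 → slow++,fast++
(s=4,f=6) a[fast]=10≠a[slow]=8 write a[5]=10 → slow++,fast++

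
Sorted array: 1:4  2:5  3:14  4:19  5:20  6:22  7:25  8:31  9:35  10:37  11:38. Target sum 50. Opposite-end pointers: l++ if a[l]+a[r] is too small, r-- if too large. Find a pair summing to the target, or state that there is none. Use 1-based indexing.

l=1 r=11: 4+38=42 <50, l++
l=2 r=11: 5+38=43 <50, l++
l=3 r=11: 14+38=52 >50, r--
l=3 r=10: 14+37=51 >50, r--
l=3 r=9: 14+35=49 <50, l++
l=4 r=9: 19+35=54 >50, r--
l=4 r=8: 19+31=50, found

(19, 31)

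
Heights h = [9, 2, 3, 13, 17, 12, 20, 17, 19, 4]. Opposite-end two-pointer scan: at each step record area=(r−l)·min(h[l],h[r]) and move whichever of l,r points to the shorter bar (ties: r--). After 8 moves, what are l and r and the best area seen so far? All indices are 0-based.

[0,9] min(9,4)*9=36 best=36 * → r--
[0,8] min(9,19)*8=72 best=72 * → l++
[1,8] min(2,19)*7=14 best=72 → l++
[2,8] min(3,19)*6=18 best=72 → l++
[3,8] min(13,19)*5=65 best=72 → l++
[4,8] min(17,19)*4=68 best=72 → l++
[5,8] min(12,19)*3=36 best=72 → l++
[6,8] min(20,19)*2=38 best=72 → r--

l=6, r=7, best area=72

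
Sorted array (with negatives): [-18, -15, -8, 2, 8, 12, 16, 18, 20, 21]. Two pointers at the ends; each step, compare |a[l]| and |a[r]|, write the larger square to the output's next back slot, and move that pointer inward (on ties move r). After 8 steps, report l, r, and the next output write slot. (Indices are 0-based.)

l=0 r=9: |-18|<=|21| out[9]=441, r--
l=0 r=8: |-18|<=|20| out[8]=400, r--
l=0 r=7: |-18|<=|18| out[7]=324, r--
l=0 r=6: |-18|>|16| out[6]=324, l++
l=1 r=6: |-15|<=|16| out[5]=256, r--
l=1 r=5: |-15|>|12| out[4]=225, l++
l=2 r=5: |-8|<=|12| out[3]=144, r--
l=2 r=4: |-8|<=|8| out[2]=64, r--

l=2, r=3, next write slot=1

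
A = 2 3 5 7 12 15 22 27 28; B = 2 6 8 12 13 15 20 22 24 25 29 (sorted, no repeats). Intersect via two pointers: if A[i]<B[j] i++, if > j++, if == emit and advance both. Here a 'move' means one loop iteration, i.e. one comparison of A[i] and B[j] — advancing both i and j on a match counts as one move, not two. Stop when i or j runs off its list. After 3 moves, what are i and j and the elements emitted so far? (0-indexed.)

i=3, j=1, emitted=[2]

i=0 j=0: 2==2 emit, i++,j++
i=1 j=1: 3<6, i++
i=2 j=1: 5<6, i++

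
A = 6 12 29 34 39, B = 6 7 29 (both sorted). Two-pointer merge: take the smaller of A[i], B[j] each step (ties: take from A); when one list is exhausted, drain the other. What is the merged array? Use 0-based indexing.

i=0 j=0: A[i]=6<=B[j]=6 take 6, i++
i=1 j=0: A[i]=12>B[j]=6 take 6, j++
i=1 j=1: A[i]=12>B[j]=7 take 7, j++
i=1 j=2: A[i]=12<=B[j]=29 take 12, i++
i=2 j=2: A[i]=29<=B[j]=29 take 29, i++
i=3 j=2: A[i]=34>B[j]=29 take 29, j++
i=3 j=3: B done, take A[i]=34, i++
i=4 j=3: B done, take A[i]=39, i++

[6, 6, 7, 12, 29, 29, 34, 39]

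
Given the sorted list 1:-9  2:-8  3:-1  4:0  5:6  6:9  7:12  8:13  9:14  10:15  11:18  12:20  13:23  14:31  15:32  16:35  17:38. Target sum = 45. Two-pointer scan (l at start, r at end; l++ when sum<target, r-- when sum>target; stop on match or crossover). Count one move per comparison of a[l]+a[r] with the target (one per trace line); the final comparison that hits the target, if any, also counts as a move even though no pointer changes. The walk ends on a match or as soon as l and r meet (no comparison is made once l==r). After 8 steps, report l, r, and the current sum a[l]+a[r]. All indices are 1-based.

l=1 r=17: -9+38=29 <45, l++
l=2 r=17: -8+38=30 <45, l++
l=3 r=17: -1+38=37 <45, l++
l=4 r=17: 0+38=38 <45, l++
l=5 r=17: 6+38=44 <45, l++
l=6 r=17: 9+38=47 >45, r--
l=6 r=16: 9+35=44 <45, l++
l=7 r=16: 12+35=47 >45, r--

l=7, r=15, sum=44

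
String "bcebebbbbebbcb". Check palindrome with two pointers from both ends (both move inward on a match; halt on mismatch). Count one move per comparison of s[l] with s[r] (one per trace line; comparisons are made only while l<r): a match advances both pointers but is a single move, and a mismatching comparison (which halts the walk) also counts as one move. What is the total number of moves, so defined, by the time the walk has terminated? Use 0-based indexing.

3 moves

l=0 r=13: 'b'=='b', l++,r--
l=1 r=12: 'c'=='c', l++,r--
l=2 r=11: 'e'!='b', stop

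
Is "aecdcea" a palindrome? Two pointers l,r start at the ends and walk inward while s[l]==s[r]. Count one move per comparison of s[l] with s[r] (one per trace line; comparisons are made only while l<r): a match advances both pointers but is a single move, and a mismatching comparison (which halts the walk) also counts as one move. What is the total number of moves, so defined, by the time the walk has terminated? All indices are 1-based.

3 moves

l=1 r=7: 'a'=='a', l++,r--
l=2 r=6: 'e'=='e', l++,r--
l=3 r=5: 'c'=='c', l++,r--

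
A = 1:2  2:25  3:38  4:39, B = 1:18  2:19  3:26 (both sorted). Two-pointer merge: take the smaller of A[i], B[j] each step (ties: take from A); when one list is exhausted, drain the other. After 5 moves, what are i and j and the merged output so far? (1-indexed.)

i=3, j=4, merged so far=[2, 18, 19, 25, 26]

i=1 j=1: A[i]=2<=B[j]=18 take 2, i++
i=2 j=1: A[i]=25>B[j]=18 take 18, j++
i=2 j=2: A[i]=25>B[j]=19 take 19, j++
i=2 j=3: A[i]=25<=B[j]=26 take 25, i++
i=3 j=3: A[i]=38>B[j]=26 take 26, j++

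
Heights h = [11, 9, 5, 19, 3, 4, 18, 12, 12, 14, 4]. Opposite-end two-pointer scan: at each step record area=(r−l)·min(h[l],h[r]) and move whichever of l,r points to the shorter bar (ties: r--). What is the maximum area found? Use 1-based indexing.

max area = 99

[1,11] min(11,4)*10=40 best=40 * → r--
[1,10] min(11,14)*9=99 best=99 * → l++
[2,10] min(9,14)*8=72 best=99 → l++
[3,10] min(5,14)*7=35 best=99 → l++
[4,10] min(19,14)*6=84 best=99 → r--
[4,9] min(19,12)*5=60 best=99 → r--
[4,8] min(19,12)*4=48 best=99 → r--
[4,7] min(19,18)*3=54 best=99 → r--
[4,6] min(19,4)*2=8 best=99 → r--
[4,5] min(19,3)*1=3 best=99 → r--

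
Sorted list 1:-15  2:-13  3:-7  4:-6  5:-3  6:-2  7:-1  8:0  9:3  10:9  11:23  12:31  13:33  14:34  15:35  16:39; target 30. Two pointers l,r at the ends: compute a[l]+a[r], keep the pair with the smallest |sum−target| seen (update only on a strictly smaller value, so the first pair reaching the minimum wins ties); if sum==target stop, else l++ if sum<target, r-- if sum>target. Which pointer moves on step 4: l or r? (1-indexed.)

l=1 r=16: -15+39=24 d=6 *, l++
l=2 r=16: -13+39=26 d=4 *, l++
l=3 r=16: -7+39=32 d=2 *, r--
l=3 r=15: -7+35=28 d=2, l++

l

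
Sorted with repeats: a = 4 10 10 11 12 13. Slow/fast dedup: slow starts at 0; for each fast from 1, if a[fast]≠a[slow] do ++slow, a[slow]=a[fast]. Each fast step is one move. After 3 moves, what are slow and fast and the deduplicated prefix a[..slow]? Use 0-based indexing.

(s=0,f=1) a[fast]=10≠a[slow]=4 write a[1]=10 → slow++,fast++
(s=1,f=2) a[fast]=10=a[slow] dup → fast++
(s=1,f=3) a[fast]=11≠a[slow]=10 write a[2]=11 → slow++,fast++

slow=2, fast=4, prefix=[4, 10, 11]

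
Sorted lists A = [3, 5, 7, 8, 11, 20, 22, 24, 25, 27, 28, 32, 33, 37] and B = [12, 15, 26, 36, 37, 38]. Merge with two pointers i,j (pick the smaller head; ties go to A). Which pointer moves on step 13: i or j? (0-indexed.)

i

i=0 j=0: A[i]=3<=B[j]=12 take 3, i++
i=1 j=0: A[i]=5<=B[j]=12 take 5, i++
i=2 j=0: A[i]=7<=B[j]=12 take 7, i++
i=3 j=0: A[i]=8<=B[j]=12 take 8, i++
i=4 j=0: A[i]=11<=B[j]=12 take 11, i++
i=5 j=0: A[i]=20>B[j]=12 take 12, j++
i=5 j=1: A[i]=20>B[j]=15 take 15, j++
i=5 j=2: A[i]=20<=B[j]=26 take 20, i++
i=6 j=2: A[i]=22<=B[j]=26 take 22, i++
i=7 j=2: A[i]=24<=B[j]=26 take 24, i++
i=8 j=2: A[i]=25<=B[j]=26 take 25, i++
i=9 j=2: A[i]=27>B[j]=26 take 26, j++
i=9 j=3: A[i]=27<=B[j]=36 take 27, i++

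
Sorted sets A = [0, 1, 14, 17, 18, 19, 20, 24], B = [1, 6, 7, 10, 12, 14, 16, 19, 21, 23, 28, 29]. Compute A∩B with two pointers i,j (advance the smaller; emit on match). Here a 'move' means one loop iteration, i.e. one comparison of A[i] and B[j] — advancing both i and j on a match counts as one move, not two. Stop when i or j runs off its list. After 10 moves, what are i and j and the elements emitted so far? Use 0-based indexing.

i=5, j=7, emitted=[1, 14]

i=0 j=0: 0<1, i++
i=1 j=0: 1==1 emit, i++,j++
i=2 j=1: 14>6, j++
i=2 j=2: 14>7, j++
i=2 j=3: 14>10, j++
i=2 j=4: 14>12, j++
i=2 j=5: 14==14 emit, i++,j++
i=3 j=6: 17>16, j++
i=3 j=7: 17<19, i++
i=4 j=7: 18<19, i++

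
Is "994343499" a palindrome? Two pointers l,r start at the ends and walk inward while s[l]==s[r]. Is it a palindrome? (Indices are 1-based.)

palindrome

[1,9] '9'=='9' → l++,r--
[2,8] '9'=='9' → l++,r--
[3,7] '4'=='4' → l++,r--
[4,6] '3'=='3' → l++,r--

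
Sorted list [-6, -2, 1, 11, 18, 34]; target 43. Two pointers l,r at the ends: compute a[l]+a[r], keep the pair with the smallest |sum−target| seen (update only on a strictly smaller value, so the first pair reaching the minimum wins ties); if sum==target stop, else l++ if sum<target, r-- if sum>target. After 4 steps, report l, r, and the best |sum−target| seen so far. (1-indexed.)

l=1 r=6: -6+34=28 d=15 *, l++
l=2 r=6: -2+34=32 d=11 *, l++
l=3 r=6: 1+34=35 d=8 *, l++
l=4 r=6: 11+34=45 d=2 *, r--

l=4, r=5, best |Δ|=2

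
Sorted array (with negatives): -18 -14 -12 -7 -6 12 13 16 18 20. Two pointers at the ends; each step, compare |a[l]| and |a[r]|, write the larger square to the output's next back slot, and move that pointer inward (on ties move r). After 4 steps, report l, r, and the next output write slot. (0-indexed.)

l=0 r=9: |-18|<=|20| out[9]=400, r--
l=0 r=8: |-18|<=|18| out[8]=324, r--
l=0 r=7: |-18|>|16| out[7]=324, l++
l=1 r=7: |-14|<=|16| out[6]=256, r--

l=1, r=6, next write slot=5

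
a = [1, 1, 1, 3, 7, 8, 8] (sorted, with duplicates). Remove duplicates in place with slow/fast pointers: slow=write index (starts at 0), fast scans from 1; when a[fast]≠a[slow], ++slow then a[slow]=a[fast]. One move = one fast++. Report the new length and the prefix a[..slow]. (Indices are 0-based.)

length 4; prefix = [1, 3, 7, 8]

(s=0,f=1) a[fast]=1=a[slow] dup → fast++
(s=0,f=2) a[fast]=1=a[slow] dup → fast++
(s=0,f=3) a[fast]=3≠a[slow]=1 write a[1]=3 → slow++,fast++
(s=1,f=4) a[fast]=7≠a[slow]=3 write a[2]=7 → slow++,fast++
(s=2,f=5) a[fast]=8≠a[slow]=7 write a[3]=8 → slow++,fast++
(s=3,f=6) a[fast]=8=a[slow] dup → fast++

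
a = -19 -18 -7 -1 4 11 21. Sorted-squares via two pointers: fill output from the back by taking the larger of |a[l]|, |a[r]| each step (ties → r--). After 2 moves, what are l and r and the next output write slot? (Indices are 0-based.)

l=0 r=6: |-19|<=|21| out[6]=441, r--
l=0 r=5: |-19|>|11| out[5]=361, l++

l=1, r=5, next write slot=4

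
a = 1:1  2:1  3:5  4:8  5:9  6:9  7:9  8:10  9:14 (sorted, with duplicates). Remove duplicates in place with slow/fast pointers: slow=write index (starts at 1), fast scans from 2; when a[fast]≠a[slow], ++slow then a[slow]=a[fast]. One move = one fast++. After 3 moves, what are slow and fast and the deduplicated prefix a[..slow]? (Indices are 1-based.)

slow=1 fast=2: a[fast]=1=a[slow] dup, fast++
slow=1 fast=3: a[fast]=5≠a[slow]=1 write a[2]=5, slow++,fast++
slow=2 fast=4: a[fast]=8≠a[slow]=5 write a[3]=8, slow++,fast++

slow=3, fast=5, prefix=[1, 5, 8]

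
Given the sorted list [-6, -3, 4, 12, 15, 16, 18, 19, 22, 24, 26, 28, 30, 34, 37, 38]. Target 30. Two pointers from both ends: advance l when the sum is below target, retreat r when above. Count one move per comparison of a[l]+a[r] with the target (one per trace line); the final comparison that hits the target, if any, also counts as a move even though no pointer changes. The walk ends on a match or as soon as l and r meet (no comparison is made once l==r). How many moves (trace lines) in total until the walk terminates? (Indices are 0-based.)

l=0 r=15: -6+38=32 >30, r--
l=0 r=14: -6+37=31 >30, r--
l=0 r=13: -6+34=28 <30, l++
l=1 r=13: -3+34=31 >30, r--
l=1 r=12: -3+30=27 <30, l++
l=2 r=12: 4+30=34 >30, r--
l=2 r=11: 4+28=32 >30, r--
l=2 r=10: 4+26=30, found

8 moves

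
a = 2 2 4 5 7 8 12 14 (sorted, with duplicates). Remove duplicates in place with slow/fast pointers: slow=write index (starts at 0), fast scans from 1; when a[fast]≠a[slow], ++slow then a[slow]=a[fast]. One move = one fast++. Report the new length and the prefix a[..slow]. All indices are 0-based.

(s=0,f=1) a[fast]=2=a[slow] dup → fast++
(s=0,f=2) a[fast]=4≠a[slow]=2 write a[1]=4 → slow++,fast++
(s=1,f=3) a[fast]=5≠a[slow]=4 write a[2]=5 → slow++,fast++
(s=2,f=4) a[fast]=7≠a[slow]=5 write a[3]=7 → slow++,fast++
(s=3,f=5) a[fast]=8≠a[slow]=7 write a[4]=8 → slow++,fast++
(s=4,f=6) a[fast]=12≠a[slow]=8 write a[5]=12 → slow++,fast++
(s=5,f=7) a[fast]=14≠a[slow]=12 write a[6]=14 → slow++,fast++

length 7; prefix = [2, 4, 5, 7, 8, 12, 14]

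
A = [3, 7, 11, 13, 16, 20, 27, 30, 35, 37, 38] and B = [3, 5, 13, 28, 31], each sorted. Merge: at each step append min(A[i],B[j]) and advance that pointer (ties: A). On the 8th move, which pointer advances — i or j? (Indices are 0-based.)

i=0 j=0: A[i]=3<=B[j]=3 take 3, i++
i=1 j=0: A[i]=7>B[j]=3 take 3, j++
i=1 j=1: A[i]=7>B[j]=5 take 5, j++
i=1 j=2: A[i]=7<=B[j]=13 take 7, i++
i=2 j=2: A[i]=11<=B[j]=13 take 11, i++
i=3 j=2: A[i]=13<=B[j]=13 take 13, i++
i=4 j=2: A[i]=16>B[j]=13 take 13, j++
i=4 j=3: A[i]=16<=B[j]=28 take 16, i++

i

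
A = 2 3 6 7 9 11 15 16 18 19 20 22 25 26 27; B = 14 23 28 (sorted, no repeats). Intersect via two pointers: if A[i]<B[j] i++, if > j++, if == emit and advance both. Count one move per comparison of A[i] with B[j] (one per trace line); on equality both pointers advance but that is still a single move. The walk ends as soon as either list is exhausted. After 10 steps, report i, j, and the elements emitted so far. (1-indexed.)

i=10, j=2, emitted=[]

[i=1,j=1] 2<14 → i++
[i=2,j=1] 3<14 → i++
[i=3,j=1] 6<14 → i++
[i=4,j=1] 7<14 → i++
[i=5,j=1] 9<14 → i++
[i=6,j=1] 11<14 → i++
[i=7,j=1] 15>14 → j++
[i=7,j=2] 15<23 → i++
[i=8,j=2] 16<23 → i++
[i=9,j=2] 18<23 → i++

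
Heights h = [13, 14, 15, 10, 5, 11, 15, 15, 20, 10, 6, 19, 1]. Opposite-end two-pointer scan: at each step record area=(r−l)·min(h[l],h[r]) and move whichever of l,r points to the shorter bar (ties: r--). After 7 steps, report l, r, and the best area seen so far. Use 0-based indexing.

l=6, r=11, best area=143

l=0 r=12: min(13,1)*12=12 best=12 *, r--
l=0 r=11: min(13,19)*11=143 best=143 *, l++
l=1 r=11: min(14,19)*10=140 best=143, l++
l=2 r=11: min(15,19)*9=135 best=143, l++
l=3 r=11: min(10,19)*8=80 best=143, l++
l=4 r=11: min(5,19)*7=35 best=143, l++
l=5 r=11: min(11,19)*6=66 best=143, l++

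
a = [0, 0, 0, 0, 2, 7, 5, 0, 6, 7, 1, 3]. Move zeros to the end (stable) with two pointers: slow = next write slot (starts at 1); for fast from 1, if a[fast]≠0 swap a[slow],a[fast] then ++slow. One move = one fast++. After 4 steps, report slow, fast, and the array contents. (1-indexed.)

(s=1,f=1) a[fast]=0 → fast++
(s=1,f=2) a[fast]=0 → fast++
(s=1,f=3) a[fast]=0 → fast++
(s=1,f=4) a[fast]=0 → fast++

slow=1, fast=5, a=[0, 0, 0, 0, 2, 7, 5, 0, 6, 7, 1, 3]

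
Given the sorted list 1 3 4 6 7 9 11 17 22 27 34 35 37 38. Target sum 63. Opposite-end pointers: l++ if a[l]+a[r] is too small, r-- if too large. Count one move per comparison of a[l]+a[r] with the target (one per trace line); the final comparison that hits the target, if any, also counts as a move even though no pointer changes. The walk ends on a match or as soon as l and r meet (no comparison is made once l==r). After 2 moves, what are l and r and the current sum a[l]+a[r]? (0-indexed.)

[0,13] 1+38=39 <63 → l++
[1,13] 3+38=41 <63 → l++

l=2, r=13, sum=42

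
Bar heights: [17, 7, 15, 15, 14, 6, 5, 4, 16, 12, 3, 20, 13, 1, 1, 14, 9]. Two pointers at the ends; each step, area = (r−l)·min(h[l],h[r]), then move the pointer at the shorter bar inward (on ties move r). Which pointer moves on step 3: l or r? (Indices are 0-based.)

r

l=0 r=16: min(17,9)*16=144 best=144 *, r--
l=0 r=15: min(17,14)*15=210 best=210 *, r--
l=0 r=14: min(17,1)*14=14 best=210, r--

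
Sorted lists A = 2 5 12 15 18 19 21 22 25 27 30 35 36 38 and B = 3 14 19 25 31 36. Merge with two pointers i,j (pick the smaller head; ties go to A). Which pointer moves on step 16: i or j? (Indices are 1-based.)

i=1 j=1: A[i]=2<=B[j]=3 take 2, i++
i=2 j=1: A[i]=5>B[j]=3 take 3, j++
i=2 j=2: A[i]=5<=B[j]=14 take 5, i++
i=3 j=2: A[i]=12<=B[j]=14 take 12, i++
i=4 j=2: A[i]=15>B[j]=14 take 14, j++
i=4 j=3: A[i]=15<=B[j]=19 take 15, i++
i=5 j=3: A[i]=18<=B[j]=19 take 18, i++
i=6 j=3: A[i]=19<=B[j]=19 take 19, i++
i=7 j=3: A[i]=21>B[j]=19 take 19, j++
i=7 j=4: A[i]=21<=B[j]=25 take 21, i++
i=8 j=4: A[i]=22<=B[j]=25 take 22, i++
i=9 j=4: A[i]=25<=B[j]=25 take 25, i++
i=10 j=4: A[i]=27>B[j]=25 take 25, j++
i=10 j=5: A[i]=27<=B[j]=31 take 27, i++
i=11 j=5: A[i]=30<=B[j]=31 take 30, i++
i=12 j=5: A[i]=35>B[j]=31 take 31, j++

j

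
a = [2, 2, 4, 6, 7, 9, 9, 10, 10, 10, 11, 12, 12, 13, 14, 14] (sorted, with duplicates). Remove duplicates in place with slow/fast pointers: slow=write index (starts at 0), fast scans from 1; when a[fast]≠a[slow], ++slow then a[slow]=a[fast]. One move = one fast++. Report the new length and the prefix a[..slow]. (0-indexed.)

length 10; prefix = [2, 4, 6, 7, 9, 10, 11, 12, 13, 14]

(s=0,f=1) a[fast]=2=a[slow] dup → fast++
(s=0,f=2) a[fast]=4≠a[slow]=2 write a[1]=4 → slow++,fast++
(s=1,f=3) a[fast]=6≠a[slow]=4 write a[2]=6 → slow++,fast++
(s=2,f=4) a[fast]=7≠a[slow]=6 write a[3]=7 → slow++,fast++
(s=3,f=5) a[fast]=9≠a[slow]=7 write a[4]=9 → slow++,fast++
(s=4,f=6) a[fast]=9=a[slow] dup → fast++
(s=4,f=7) a[fast]=10≠a[slow]=9 write a[5]=10 → slow++,fast++
(s=5,f=8) a[fast]=10=a[slow] dup → fast++
(s=5,f=9) a[fast]=10=a[slow] dup → fast++
(s=5,f=10) a[fast]=11≠a[slow]=10 write a[6]=11 → slow++,fast++
(s=6,f=11) a[fast]=12≠a[slow]=11 write a[7]=12 → slow++,fast++
(s=7,f=12) a[fast]=12=a[slow] dup → fast++
(s=7,f=13) a[fast]=13≠a[slow]=12 write a[8]=13 → slow++,fast++
(s=8,f=14) a[fast]=14≠a[slow]=13 write a[9]=14 → slow++,fast++
(s=9,f=15) a[fast]=14=a[slow] dup → fast++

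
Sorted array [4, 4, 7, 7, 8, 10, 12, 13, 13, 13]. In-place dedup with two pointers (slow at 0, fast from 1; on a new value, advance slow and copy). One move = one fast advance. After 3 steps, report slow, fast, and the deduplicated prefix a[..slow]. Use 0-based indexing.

slow=0 fast=1: a[fast]=4=a[slow] dup, fast++
slow=0 fast=2: a[fast]=7≠a[slow]=4 write a[1]=7, slow++,fast++
slow=1 fast=3: a[fast]=7=a[slow] dup, fast++

slow=1, fast=4, prefix=[4, 7]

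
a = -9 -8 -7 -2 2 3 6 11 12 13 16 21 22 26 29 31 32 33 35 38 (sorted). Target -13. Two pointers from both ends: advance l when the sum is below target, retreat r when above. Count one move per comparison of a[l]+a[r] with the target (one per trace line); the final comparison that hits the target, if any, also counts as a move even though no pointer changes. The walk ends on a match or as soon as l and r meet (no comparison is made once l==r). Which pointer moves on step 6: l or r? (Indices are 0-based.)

l=0 r=19: -9+38=29 >-13, r--
l=0 r=18: -9+35=26 >-13, r--
l=0 r=17: -9+33=24 >-13, r--
l=0 r=16: -9+32=23 >-13, r--
l=0 r=15: -9+31=22 >-13, r--
l=0 r=14: -9+29=20 >-13, r--

r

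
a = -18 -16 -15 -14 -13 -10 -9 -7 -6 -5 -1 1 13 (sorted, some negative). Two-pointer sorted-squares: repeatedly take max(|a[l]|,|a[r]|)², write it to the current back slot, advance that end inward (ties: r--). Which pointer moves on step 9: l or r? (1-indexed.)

l=1 r=13: |-18|>|13| out[13]=324, l++
l=2 r=13: |-16|>|13| out[12]=256, l++
l=3 r=13: |-15|>|13| out[11]=225, l++
l=4 r=13: |-14|>|13| out[10]=196, l++
l=5 r=13: |-13|<=|13| out[9]=169, r--
l=5 r=12: |-13|>|1| out[8]=169, l++
l=6 r=12: |-10|>|1| out[7]=100, l++
l=7 r=12: |-9|>|1| out[6]=81, l++
l=8 r=12: |-7|>|1| out[5]=49, l++

l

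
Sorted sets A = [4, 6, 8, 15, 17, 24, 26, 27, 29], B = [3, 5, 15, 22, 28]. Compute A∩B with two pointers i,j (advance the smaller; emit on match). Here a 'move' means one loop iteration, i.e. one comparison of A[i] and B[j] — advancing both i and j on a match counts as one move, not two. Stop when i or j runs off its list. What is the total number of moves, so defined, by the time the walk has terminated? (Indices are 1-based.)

12 moves

[i=1,j=1] 4>3 → j++
[i=1,j=2] 4<5 → i++
[i=2,j=2] 6>5 → j++
[i=2,j=3] 6<15 → i++
[i=3,j=3] 8<15 → i++
[i=4,j=3] 15==15 emit → i++,j++
[i=5,j=4] 17<22 → i++
[i=6,j=4] 24>22 → j++
[i=6,j=5] 24<28 → i++
[i=7,j=5] 26<28 → i++
[i=8,j=5] 27<28 → i++
[i=9,j=5] 29>28 → j++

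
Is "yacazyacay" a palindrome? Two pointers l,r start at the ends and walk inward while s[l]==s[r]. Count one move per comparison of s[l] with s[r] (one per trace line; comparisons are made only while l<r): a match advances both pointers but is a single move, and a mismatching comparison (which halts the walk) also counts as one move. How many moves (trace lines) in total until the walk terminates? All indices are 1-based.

5 moves

[1,10] 'y'=='y' → l++,r--
[2,9] 'a'=='a' → l++,r--
[3,8] 'c'=='c' → l++,r--
[4,7] 'a'=='a' → l++,r--
[5,6] 'z'!='y' → stop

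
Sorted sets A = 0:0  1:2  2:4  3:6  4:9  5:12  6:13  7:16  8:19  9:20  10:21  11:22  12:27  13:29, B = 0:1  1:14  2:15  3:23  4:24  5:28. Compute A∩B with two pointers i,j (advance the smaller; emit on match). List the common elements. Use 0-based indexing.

i=0 j=0: 0<1, i++
i=1 j=0: 2>1, j++
i=1 j=1: 2<14, i++
i=2 j=1: 4<14, i++
i=3 j=1: 6<14, i++
i=4 j=1: 9<14, i++
i=5 j=1: 12<14, i++
i=6 j=1: 13<14, i++
i=7 j=1: 16>14, j++
i=7 j=2: 16>15, j++
i=7 j=3: 16<23, i++
i=8 j=3: 19<23, i++
i=9 j=3: 20<23, i++
i=10 j=3: 21<23, i++
i=11 j=3: 22<23, i++
i=12 j=3: 27>23, j++
i=12 j=4: 27>24, j++
i=12 j=5: 27<28, i++
i=13 j=5: 29>28, j++

intersection = []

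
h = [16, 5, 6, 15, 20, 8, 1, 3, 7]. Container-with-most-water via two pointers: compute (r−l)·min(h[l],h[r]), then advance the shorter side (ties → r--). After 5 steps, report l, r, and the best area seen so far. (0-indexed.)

l=1, r=4, best area=64

[0,8] min(16,7)*8=56 best=56 * → r--
[0,7] min(16,3)*7=21 best=56 → r--
[0,6] min(16,1)*6=6 best=56 → r--
[0,5] min(16,8)*5=40 best=56 → r--
[0,4] min(16,20)*4=64 best=64 * → l++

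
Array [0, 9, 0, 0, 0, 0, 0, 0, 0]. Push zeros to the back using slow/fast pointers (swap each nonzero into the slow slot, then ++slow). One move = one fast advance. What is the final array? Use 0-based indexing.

(s=0,f=0) a[fast]=0 → fast++
(s=0,f=1) a[fast]=9≠0 swap→a[0]=9 → slow++,fast++
(s=1,f=2) a[fast]=0 → fast++
(s=1,f=3) a[fast]=0 → fast++
(s=1,f=4) a[fast]=0 → fast++
(s=1,f=5) a[fast]=0 → fast++
(s=1,f=6) a[fast]=0 → fast++
(s=1,f=7) a[fast]=0 → fast++
(s=1,f=8) a[fast]=0 → fast++

[9, 0, 0, 0, 0, 0, 0, 0, 0]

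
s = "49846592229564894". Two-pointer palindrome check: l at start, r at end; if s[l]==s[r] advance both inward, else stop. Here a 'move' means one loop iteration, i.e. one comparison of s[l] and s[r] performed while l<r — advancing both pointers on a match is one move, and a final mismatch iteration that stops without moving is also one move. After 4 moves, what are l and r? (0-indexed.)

l=4, r=12

l=0 r=16: '4'=='4', l++,r--
l=1 r=15: '9'=='9', l++,r--
l=2 r=14: '8'=='8', l++,r--
l=3 r=13: '4'=='4', l++,r--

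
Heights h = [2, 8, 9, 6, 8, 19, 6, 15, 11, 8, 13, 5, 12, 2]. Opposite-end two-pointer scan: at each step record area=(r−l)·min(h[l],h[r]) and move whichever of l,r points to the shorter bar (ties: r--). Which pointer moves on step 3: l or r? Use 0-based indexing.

l=0 r=13: min(2,2)*13=26 best=26 *, r--
l=0 r=12: min(2,12)*12=24 best=26, l++
l=1 r=12: min(8,12)*11=88 best=88 *, l++

l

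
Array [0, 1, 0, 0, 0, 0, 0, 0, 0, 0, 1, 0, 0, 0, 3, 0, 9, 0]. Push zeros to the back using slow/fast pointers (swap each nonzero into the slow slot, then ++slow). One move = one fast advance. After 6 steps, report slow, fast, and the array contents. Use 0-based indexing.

slow=1, fast=6, a=[1, 0, 0, 0, 0, 0, 0, 0, 0, 0, 1, 0, 0, 0, 3, 0, 9, 0]

(s=0,f=0) a[fast]=0 → fast++
(s=0,f=1) a[fast]=1≠0 swap→a[0]=1 → slow++,fast++
(s=1,f=2) a[fast]=0 → fast++
(s=1,f=3) a[fast]=0 → fast++
(s=1,f=4) a[fast]=0 → fast++
(s=1,f=5) a[fast]=0 → fast++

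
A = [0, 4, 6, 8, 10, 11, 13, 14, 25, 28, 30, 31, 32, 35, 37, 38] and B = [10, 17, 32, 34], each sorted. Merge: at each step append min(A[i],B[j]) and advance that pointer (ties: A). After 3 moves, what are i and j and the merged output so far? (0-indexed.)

i=3, j=0, merged so far=[0, 4, 6]

i=0 j=0: A[i]=0<=B[j]=10 take 0, i++
i=1 j=0: A[i]=4<=B[j]=10 take 4, i++
i=2 j=0: A[i]=6<=B[j]=10 take 6, i++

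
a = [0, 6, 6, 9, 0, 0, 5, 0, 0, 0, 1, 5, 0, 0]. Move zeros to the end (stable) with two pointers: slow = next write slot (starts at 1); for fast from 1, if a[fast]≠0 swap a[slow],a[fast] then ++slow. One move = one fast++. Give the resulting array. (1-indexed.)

[6, 6, 9, 5, 1, 5, 0, 0, 0, 0, 0, 0, 0, 0]

(s=1,f=1) a[fast]=0 → fast++
(s=1,f=2) a[fast]=6≠0 swap→a[1]=6 → slow++,fast++
(s=2,f=3) a[fast]=6≠0 swap→a[2]=6 → slow++,fast++
(s=3,f=4) a[fast]=9≠0 swap→a[3]=9 → slow++,fast++
(s=4,f=5) a[fast]=0 → fast++
(s=4,f=6) a[fast]=0 → fast++
(s=4,f=7) a[fast]=5≠0 swap→a[4]=5 → slow++,fast++
(s=5,f=8) a[fast]=0 → fast++
(s=5,f=9) a[fast]=0 → fast++
(s=5,f=10) a[fast]=0 → fast++
(s=5,f=11) a[fast]=1≠0 swap→a[5]=1 → slow++,fast++
(s=6,f=12) a[fast]=5≠0 swap→a[6]=5 → slow++,fast++
(s=7,f=13) a[fast]=0 → fast++
(s=7,f=14) a[fast]=0 → fast++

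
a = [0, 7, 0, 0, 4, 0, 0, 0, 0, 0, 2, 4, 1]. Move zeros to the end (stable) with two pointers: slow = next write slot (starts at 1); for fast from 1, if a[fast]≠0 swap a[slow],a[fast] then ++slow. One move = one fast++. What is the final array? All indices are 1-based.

[7, 4, 2, 4, 1, 0, 0, 0, 0, 0, 0, 0, 0]

slow=1 fast=1: a[fast]=0, fast++
slow=1 fast=2: a[fast]=7≠0 swap→a[1]=7, slow++,fast++
slow=2 fast=3: a[fast]=0, fast++
slow=2 fast=4: a[fast]=0, fast++
slow=2 fast=5: a[fast]=4≠0 swap→a[2]=4, slow++,fast++
slow=3 fast=6: a[fast]=0, fast++
slow=3 fast=7: a[fast]=0, fast++
slow=3 fast=8: a[fast]=0, fast++
slow=3 fast=9: a[fast]=0, fast++
slow=3 fast=10: a[fast]=0, fast++
slow=3 fast=11: a[fast]=2≠0 swap→a[3]=2, slow++,fast++
slow=4 fast=12: a[fast]=4≠0 swap→a[4]=4, slow++,fast++
slow=5 fast=13: a[fast]=1≠0 swap→a[5]=1, slow++,fast++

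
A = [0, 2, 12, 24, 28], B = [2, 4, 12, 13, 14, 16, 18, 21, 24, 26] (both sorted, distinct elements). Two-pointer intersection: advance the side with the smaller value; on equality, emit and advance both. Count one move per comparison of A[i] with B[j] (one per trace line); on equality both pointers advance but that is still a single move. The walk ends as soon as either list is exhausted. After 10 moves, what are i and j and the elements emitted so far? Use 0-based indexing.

i=4, j=9, emitted=[2, 12, 24]

i=0 j=0: 0<2, i++
i=1 j=0: 2==2 emit, i++,j++
i=2 j=1: 12>4, j++
i=2 j=2: 12==12 emit, i++,j++
i=3 j=3: 24>13, j++
i=3 j=4: 24>14, j++
i=3 j=5: 24>16, j++
i=3 j=6: 24>18, j++
i=3 j=7: 24>21, j++
i=3 j=8: 24==24 emit, i++,j++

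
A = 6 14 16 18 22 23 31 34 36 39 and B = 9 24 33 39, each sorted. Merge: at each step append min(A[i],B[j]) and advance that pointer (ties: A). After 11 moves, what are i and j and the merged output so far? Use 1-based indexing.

[i=1,j=1] A[i]=6<=B[j]=9 take 6 → i++
[i=2,j=1] A[i]=14>B[j]=9 take 9 → j++
[i=2,j=2] A[i]=14<=B[j]=24 take 14 → i++
[i=3,j=2] A[i]=16<=B[j]=24 take 16 → i++
[i=4,j=2] A[i]=18<=B[j]=24 take 18 → i++
[i=5,j=2] A[i]=22<=B[j]=24 take 22 → i++
[i=6,j=2] A[i]=23<=B[j]=24 take 23 → i++
[i=7,j=2] A[i]=31>B[j]=24 take 24 → j++
[i=7,j=3] A[i]=31<=B[j]=33 take 31 → i++
[i=8,j=3] A[i]=34>B[j]=33 take 33 → j++
[i=8,j=4] A[i]=34<=B[j]=39 take 34 → i++

i=9, j=4, merged so far=[6, 9, 14, 16, 18, 22, 23, 24, 31, 33, 34]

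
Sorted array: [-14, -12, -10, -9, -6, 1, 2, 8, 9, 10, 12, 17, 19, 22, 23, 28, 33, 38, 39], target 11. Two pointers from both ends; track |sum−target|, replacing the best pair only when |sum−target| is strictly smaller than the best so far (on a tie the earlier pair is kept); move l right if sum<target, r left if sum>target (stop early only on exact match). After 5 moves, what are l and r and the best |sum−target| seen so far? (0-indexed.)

l=1, r=14, best |Δ|=2

[0,18] -14+39=25 d=14 * → r--
[0,17] -14+38=24 d=13 * → r--
[0,16] -14+33=19 d=8 * → r--
[0,15] -14+28=14 d=3 * → r--
[0,14] -14+23=9 d=2 * → l++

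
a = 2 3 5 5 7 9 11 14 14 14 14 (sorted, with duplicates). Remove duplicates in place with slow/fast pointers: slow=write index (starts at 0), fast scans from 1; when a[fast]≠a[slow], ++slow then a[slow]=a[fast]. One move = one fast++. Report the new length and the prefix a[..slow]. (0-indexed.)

slow=0 fast=1: a[fast]=3≠a[slow]=2 write a[1]=3, slow++,fast++
slow=1 fast=2: a[fast]=5≠a[slow]=3 write a[2]=5, slow++,fast++
slow=2 fast=3: a[fast]=5=a[slow] dup, fast++
slow=2 fast=4: a[fast]=7≠a[slow]=5 write a[3]=7, slow++,fast++
slow=3 fast=5: a[fast]=9≠a[slow]=7 write a[4]=9, slow++,fast++
slow=4 fast=6: a[fast]=11≠a[slow]=9 write a[5]=11, slow++,fast++
slow=5 fast=7: a[fast]=14≠a[slow]=11 write a[6]=14, slow++,fast++
slow=6 fast=8: a[fast]=14=a[slow] dup, fast++
slow=6 fast=9: a[fast]=14=a[slow] dup, fast++
slow=6 fast=10: a[fast]=14=a[slow] dup, fast++

length 7; prefix = [2, 3, 5, 7, 9, 11, 14]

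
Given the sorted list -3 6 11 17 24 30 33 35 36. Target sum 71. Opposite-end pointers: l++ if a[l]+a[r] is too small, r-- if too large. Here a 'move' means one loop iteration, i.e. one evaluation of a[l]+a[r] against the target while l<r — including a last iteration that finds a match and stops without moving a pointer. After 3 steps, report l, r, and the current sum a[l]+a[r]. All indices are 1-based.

l=4, r=9, sum=53

l=1 r=9: -3+36=33 <71, l++
l=2 r=9: 6+36=42 <71, l++
l=3 r=9: 11+36=47 <71, l++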